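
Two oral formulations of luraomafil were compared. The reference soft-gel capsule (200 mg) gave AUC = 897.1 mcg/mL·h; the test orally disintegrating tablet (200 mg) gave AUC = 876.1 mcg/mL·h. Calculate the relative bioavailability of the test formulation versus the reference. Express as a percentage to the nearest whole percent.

F_rel = (AUC_test/D_test) / (AUC_ref/D_ref)
      = (876.1/200) / (897.1/200)
      = 4.3805 / 4.4855 = 0.9766 = 97.66%

F_rel = 98%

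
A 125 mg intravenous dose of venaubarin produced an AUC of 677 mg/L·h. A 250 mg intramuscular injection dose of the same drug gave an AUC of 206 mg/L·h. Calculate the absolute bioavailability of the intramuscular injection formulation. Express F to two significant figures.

F = 0.15

F = (AUC_ev / D_ev) / (AUC_iv / D_iv)
  = (206/250) / (677/125)
  = 0.824 / 5.416 = 0.1521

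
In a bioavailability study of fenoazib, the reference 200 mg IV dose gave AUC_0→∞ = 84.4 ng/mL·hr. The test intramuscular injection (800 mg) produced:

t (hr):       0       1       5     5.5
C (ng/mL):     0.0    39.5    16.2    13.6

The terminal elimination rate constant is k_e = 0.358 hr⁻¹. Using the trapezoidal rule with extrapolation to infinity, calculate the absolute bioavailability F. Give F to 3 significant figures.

F = 0.523

Trapezoidal AUC_0→5.5 (intramuscular injection):
  [0→1]: (0.0+39.5)/2 × 1 = 19.75
  [1→5]: (39.5+16.2)/2 × 4 = 111.4
  [5→5.5]: (16.2+13.6)/2 × 0.5 = 7.45
  Sum = 138.6 ng/mL·hr
Tail: C_last/k_e = 13.6/0.358 = 37.989
AUC_0→∞ (intramuscular injection) = 138.6 + 37.989 = 176.589 ng/mL·hr
F = (AUC_ev/D_ev)/(AUC_iv/D_iv) = (176.589/800)/(84.4/200) = 0.22073625/0.422 = 0.5231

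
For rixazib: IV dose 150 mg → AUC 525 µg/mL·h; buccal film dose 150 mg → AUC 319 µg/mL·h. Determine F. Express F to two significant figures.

F = (AUC_ev / D_ev) / (AUC_iv / D_iv)
  = (319/150) / (525/150)
  = 2.12667 / 3.5 = 0.6076

F = 0.61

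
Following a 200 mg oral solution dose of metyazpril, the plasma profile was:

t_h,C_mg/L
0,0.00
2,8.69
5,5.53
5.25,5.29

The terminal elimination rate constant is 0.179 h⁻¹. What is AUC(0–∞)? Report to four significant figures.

Trapezoidal AUC_0→5.25:
  [0→2]: (0.00+8.69)/2 × 2 = 8.69
  [2→5]: (8.69+5.53)/2 × 3 = 21.33
  [5→5.25]: (5.53+5.29)/2 × 0.25 = 1.3525
  Sum = 31.3725 mg/L·h
Extrapolated tail: C_last / k_e = 5.29 / 0.179 = 29.553
AUC_0→∞ = 31.3725 + 29.553 = 60.9255 mg/L·h

AUC = 60.93 mg/L·h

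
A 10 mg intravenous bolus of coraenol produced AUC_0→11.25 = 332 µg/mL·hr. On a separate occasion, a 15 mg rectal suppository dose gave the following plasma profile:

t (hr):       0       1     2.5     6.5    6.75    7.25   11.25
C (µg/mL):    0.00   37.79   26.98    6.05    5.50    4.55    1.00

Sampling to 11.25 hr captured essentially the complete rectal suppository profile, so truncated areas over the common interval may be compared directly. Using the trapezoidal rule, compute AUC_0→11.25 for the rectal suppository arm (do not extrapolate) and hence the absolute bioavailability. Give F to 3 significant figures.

Trapezoidal AUC_0→11.25 (rectal suppository):
  [0→1]: (0.00+37.79)/2 × 1 = 18.895
  [1→2.5]: (37.79+26.98)/2 × 1.5 = 48.5775
  [2.5→6.5]: (26.98+6.05)/2 × 4 = 66.06
  [6.5→6.75]: (6.05+5.50)/2 × 0.25 = 1.44375
  [6.75→7.25]: (5.50+4.55)/2 × 0.5 = 2.5125
  [7.25→11.25]: (4.55+1.00)/2 × 4 = 11.1
  Sum = 148.58875 µg/mL·hr
F = (AUC_ev/D_ev)/(AUC_iv/D_iv) = (148.58875/15)/(332/10) = 9.90592/33.2 = 0.2984

F = 0.298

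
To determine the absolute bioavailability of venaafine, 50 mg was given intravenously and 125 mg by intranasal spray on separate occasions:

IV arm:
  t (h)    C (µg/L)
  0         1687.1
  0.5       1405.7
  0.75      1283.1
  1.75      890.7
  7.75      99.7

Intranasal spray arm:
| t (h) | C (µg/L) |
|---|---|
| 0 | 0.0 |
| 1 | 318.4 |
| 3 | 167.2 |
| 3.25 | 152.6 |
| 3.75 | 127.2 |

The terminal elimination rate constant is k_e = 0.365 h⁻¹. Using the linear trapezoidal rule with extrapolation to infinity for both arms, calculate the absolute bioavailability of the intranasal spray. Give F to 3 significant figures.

Trapezoidal AUC_0→7.75 (IV):
  [0→0.5]: (1687.1+1405.7)/2 × 0.5 = 773.2
  [0.5→0.75]: (1405.7+1283.1)/2 × 0.25 = 336.1
  [0.75→1.75]: (1283.1+890.7)/2 × 1 = 1086.9
  [1.75→7.75]: (890.7+99.7)/2 × 6 = 2971.2
  Sum = 5167.4 µg/L·h
IV tail: 99.7/0.365 = 273.151; AUC_iv,0→∞ = 5167.4 + 273.151 = 5440.551 µg/L·h
Trapezoidal AUC_0→3.75 (intranasal spray):
  [0→1]: (0.0+318.4)/2 × 1 = 159.2
  [1→3]: (318.4+167.2)/2 × 2 = 485.6
  [3→3.25]: (167.2+152.6)/2 × 0.25 = 39.975
  [3.25→3.75]: (152.6+127.2)/2 × 0.5 = 69.95
  Sum = 754.725 µg/L·h
intranasal spray tail: 127.2/0.365 = 348.493; AUC_ev,0→∞ = 754.725 + 348.493 = 1103.218 µg/L·h
F = (AUC_ev/D_ev)/(AUC_iv/D_iv) = (1103.218/125)/(5440.551/50) = 8.825744/108.81102 = 0.0811

F = 0.0811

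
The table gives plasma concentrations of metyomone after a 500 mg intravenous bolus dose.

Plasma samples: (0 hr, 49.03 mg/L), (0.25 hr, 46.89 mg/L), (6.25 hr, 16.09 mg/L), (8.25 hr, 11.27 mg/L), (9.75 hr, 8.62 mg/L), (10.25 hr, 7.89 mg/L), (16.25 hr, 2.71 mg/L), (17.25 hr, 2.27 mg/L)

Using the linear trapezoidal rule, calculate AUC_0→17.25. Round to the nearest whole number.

Trapezoidal AUC_0→17.25:
  [0→0.25]: (49.03+46.89)/2 × 0.25 = 11.99
  [0.25→6.25]: (46.89+16.09)/2 × 6 = 188.94
  [6.25→8.25]: (16.09+11.27)/2 × 2 = 27.36
  [8.25→9.75]: (11.27+8.62)/2 × 1.5 = 14.9175
  [9.75→10.25]: (8.62+7.89)/2 × 0.5 = 4.1275
  [10.25→16.25]: (7.89+2.71)/2 × 6 = 31.8
  [16.25→17.25]: (2.71+2.27)/2 × 1 = 2.49
  Sum = 281.625 mg/L·hr

AUC = 282 mg/L·hr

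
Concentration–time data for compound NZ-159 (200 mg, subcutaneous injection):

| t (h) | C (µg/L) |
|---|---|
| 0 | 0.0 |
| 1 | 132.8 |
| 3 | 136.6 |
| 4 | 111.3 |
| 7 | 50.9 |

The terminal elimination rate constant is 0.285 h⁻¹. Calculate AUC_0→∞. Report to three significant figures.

Trapezoidal AUC_0→7:
  [0→1]: (0.0+132.8)/2 × 1 = 66.4
  [1→3]: (132.8+136.6)/2 × 2 = 269.4
  [3→4]: (136.6+111.3)/2 × 1 = 123.95
  [4→7]: (111.3+50.9)/2 × 3 = 243.3
  Sum = 703.05 µg/L·h
Extrapolated tail: C_last / k_e = 50.9 / 0.285 = 178.596
AUC_0→∞ = 703.05 + 178.596 = 881.646 µg/L·h

AUC = 882 µg/L·h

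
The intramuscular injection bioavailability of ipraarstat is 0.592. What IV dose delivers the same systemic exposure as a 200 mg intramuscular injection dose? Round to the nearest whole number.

Systemic exposure from an extravascular dose = F × D_ev, so the equivalent IV dose is F × D_ev.
D_iv = F × D_ev = 0.592 × 200 = 118.4 mg

D_iv = 118 mg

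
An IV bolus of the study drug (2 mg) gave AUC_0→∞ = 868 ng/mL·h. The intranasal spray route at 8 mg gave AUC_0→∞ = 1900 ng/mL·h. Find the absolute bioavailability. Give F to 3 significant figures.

F = (AUC_ev / D_ev) / (AUC_iv / D_iv)
  = (1900/8) / (868/2)
  = 237.5 / 434 = 0.5472

F = 0.547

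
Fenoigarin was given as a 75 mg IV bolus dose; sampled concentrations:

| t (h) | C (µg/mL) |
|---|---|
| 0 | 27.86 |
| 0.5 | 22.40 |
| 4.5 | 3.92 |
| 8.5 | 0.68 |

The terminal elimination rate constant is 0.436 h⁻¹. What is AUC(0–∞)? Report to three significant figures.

Trapezoidal AUC_0→8.5:
  [0→0.5]: (27.86+22.40)/2 × 0.5 = 12.565
  [0.5→4.5]: (22.40+3.92)/2 × 4 = 52.64
  [4.5→8.5]: (3.92+0.68)/2 × 4 = 9.2
  Sum = 74.405 µg/mL·h
Extrapolated tail: C_last / k_e = 0.68 / 0.436 = 1.560
AUC_0→∞ = 74.405 + 1.560 = 75.965 µg/mL·h

AUC = 76.0 µg/mL·h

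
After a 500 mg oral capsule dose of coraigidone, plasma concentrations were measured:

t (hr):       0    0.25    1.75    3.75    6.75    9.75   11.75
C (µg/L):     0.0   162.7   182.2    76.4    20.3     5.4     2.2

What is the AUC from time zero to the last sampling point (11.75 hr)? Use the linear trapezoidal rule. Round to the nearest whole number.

Trapezoidal AUC_0→11.75:
  [0→0.25]: (0.0+162.7)/2 × 0.25 = 20.3375
  [0.25→1.75]: (162.7+182.2)/2 × 1.5 = 258.675
  [1.75→3.75]: (182.2+76.4)/2 × 2 = 258.6
  [3.75→6.75]: (76.4+20.3)/2 × 3 = 145.05
  [6.75→9.75]: (20.3+5.4)/2 × 3 = 38.55
  [9.75→11.75]: (5.4+2.2)/2 × 2 = 7.6
  Sum = 728.8125 µg/L·hr

AUC = 729 µg/L·hr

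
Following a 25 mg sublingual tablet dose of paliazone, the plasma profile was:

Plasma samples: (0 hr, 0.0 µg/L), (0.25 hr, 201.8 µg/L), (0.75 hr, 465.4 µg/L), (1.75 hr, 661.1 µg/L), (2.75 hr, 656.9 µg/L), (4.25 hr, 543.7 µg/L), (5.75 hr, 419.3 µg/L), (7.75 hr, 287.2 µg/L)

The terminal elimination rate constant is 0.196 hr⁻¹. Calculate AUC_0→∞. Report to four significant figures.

Trapezoidal AUC_0→7.75:
  [0→0.25]: (0.0+201.8)/2 × 0.25 = 25.225
  [0.25→0.75]: (201.8+465.4)/2 × 0.5 = 166.8
  [0.75→1.75]: (465.4+661.1)/2 × 1 = 563.25
  [1.75→2.75]: (661.1+656.9)/2 × 1 = 659.0
  [2.75→4.25]: (656.9+543.7)/2 × 1.5 = 900.45
  [4.25→5.75]: (543.7+419.3)/2 × 1.5 = 722.25
  [5.75→7.75]: (419.3+287.2)/2 × 2 = 706.5
  Sum = 3743.475 µg/L·hr
Extrapolated tail: C_last / k_e = 287.2 / 0.196 = 1465.306
AUC_0→∞ = 3743.475 + 1465.306 = 5208.781 µg/L·hr

AUC = 5209 µg/L·hr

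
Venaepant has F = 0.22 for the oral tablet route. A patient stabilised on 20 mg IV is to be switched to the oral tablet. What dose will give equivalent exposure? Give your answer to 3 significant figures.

D_oral = 90.9 mg

For equal systemic exposure: F × D_ev = D_iv
D_ev = D_iv / F = 20 / 0.22 = 90.9091 mg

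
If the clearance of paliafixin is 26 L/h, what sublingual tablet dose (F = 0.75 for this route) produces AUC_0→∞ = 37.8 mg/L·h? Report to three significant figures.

Dose = CL × AUC_0→∞ / F
     = 26 × 37.8 / 0.75 = 1310.4 mg

Dose = 1310 mg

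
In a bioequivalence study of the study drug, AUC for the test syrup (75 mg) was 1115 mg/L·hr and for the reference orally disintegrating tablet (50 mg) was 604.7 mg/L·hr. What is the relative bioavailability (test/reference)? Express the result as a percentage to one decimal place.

F_rel = (AUC_test/D_test) / (AUC_ref/D_ref)
      = (1115/75) / (604.7/50)
      = 14.8667 / 12.094 = 1.2293 = 122.93%

F_rel = 122.9%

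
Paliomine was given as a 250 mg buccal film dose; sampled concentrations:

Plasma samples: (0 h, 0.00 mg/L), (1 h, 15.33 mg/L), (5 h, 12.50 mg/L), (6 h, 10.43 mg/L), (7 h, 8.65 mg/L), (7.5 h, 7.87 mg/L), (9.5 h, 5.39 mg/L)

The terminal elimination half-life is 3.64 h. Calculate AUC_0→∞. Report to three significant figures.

Trapezoidal AUC_0→9.5:
  [0→1]: (0.00+15.33)/2 × 1 = 7.665
  [1→5]: (15.33+12.50)/2 × 4 = 55.66
  [5→6]: (12.50+10.43)/2 × 1 = 11.465
  [6→7]: (10.43+8.65)/2 × 1 = 9.54
  [7→7.5]: (8.65+7.87)/2 × 0.5 = 4.13
  [7.5→9.5]: (7.87+5.39)/2 × 2 = 13.26
  Sum = 101.72 mg/L·h
k_e = ln2 / t½ = 0.693147 / 3.64 = 0.1904 h^-1
Extrapolated tail: C_last / k_e = 5.39 / 0.1904 = 28.309
AUC_0→∞ = 101.72 + 28.309 = 130.029 mg/L·h

AUC = 130 mg/L·h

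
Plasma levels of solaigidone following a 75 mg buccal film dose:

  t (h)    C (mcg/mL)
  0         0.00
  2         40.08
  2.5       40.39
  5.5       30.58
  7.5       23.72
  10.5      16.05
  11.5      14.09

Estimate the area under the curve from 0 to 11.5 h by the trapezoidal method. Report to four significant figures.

Trapezoidal AUC_0→11.5:
  [0→2]: (0.00+40.08)/2 × 2 = 40.08
  [2→2.5]: (40.08+40.39)/2 × 0.5 = 20.1175
  [2.5→5.5]: (40.39+30.58)/2 × 3 = 106.455
  [5.5→7.5]: (30.58+23.72)/2 × 2 = 54.3
  [7.5→10.5]: (23.72+16.05)/2 × 3 = 59.655
  [10.5→11.5]: (16.05+14.09)/2 × 1 = 15.07
  Sum = 295.6775 mcg/mL·h

AUC = 295.7 mcg/mL·h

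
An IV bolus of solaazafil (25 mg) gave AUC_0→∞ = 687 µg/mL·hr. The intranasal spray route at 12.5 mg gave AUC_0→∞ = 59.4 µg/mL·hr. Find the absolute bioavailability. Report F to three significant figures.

F = 0.173

F = (AUC_ev / D_ev) / (AUC_iv / D_iv)
  = (59.4/12.5) / (687/25)
  = 4.752 / 27.48 = 0.1729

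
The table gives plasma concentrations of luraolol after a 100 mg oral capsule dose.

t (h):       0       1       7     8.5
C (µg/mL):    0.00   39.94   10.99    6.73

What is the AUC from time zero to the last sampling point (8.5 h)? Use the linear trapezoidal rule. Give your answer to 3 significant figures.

Trapezoidal AUC_0→8.5:
  [0→1]: (0.00+39.94)/2 × 1 = 19.97
  [1→7]: (39.94+10.99)/2 × 6 = 152.79
  [7→8.5]: (10.99+6.73)/2 × 1.5 = 13.29
  Sum = 186.05 µg/mL·h

AUC = 186 µg/mL·h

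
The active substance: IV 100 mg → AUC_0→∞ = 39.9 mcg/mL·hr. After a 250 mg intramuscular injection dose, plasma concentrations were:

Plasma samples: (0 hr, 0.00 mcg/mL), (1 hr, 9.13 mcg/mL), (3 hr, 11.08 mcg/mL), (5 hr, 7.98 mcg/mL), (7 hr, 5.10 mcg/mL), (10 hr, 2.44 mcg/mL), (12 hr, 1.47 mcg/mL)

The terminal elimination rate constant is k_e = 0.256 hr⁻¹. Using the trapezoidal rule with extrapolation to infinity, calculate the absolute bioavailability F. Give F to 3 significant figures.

Trapezoidal AUC_0→12 (intramuscular injection):
  [0→1]: (0.00+9.13)/2 × 1 = 4.565
  [1→3]: (9.13+11.08)/2 × 2 = 20.21
  [3→5]: (11.08+7.98)/2 × 2 = 19.06
  [5→7]: (7.98+5.10)/2 × 2 = 13.08
  [7→10]: (5.10+2.44)/2 × 3 = 11.31
  [10→12]: (2.44+1.47)/2 × 2 = 3.91
  Sum = 72.135 mcg/mL·hr
Tail: C_last/k_e = 1.47/0.256 = 5.742
AUC_0→∞ (intramuscular injection) = 72.135 + 5.742 = 77.877 mcg/mL·hr
F = (AUC_ev/D_ev)/(AUC_iv/D_iv) = (77.877/250)/(39.9/100) = 0.311508/0.399 = 0.7807

F = 0.781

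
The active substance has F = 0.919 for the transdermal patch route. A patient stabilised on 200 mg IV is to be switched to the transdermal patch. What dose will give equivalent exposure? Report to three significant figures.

For equal systemic exposure: F × D_ev = D_iv
D_ev = D_iv / F = 200 / 0.919 = 217.628 mg

D_transdermal = 218 mg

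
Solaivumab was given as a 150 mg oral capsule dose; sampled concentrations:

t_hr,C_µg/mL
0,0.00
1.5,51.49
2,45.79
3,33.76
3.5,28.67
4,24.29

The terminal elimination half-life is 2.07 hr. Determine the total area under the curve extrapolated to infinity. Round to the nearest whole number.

Trapezoidal AUC_0→4:
  [0→1.5]: (0.00+51.49)/2 × 1.5 = 38.6175
  [1.5→2]: (51.49+45.79)/2 × 0.5 = 24.32
  [2→3]: (45.79+33.76)/2 × 1 = 39.775
  [3→3.5]: (33.76+28.67)/2 × 0.5 = 15.6075
  [3.5→4]: (28.67+24.29)/2 × 0.5 = 13.24
  Sum = 131.56 µg/mL·hr
k_e = ln2 / t½ = 0.693147 / 2.07 = 0.3349 hr^-1
Extrapolated tail: C_last / k_e = 24.29 / 0.3349 = 72.529
AUC_0→∞ = 131.56 + 72.529 = 204.089 µg/mL·hr

AUC = 204 µg/mL·hr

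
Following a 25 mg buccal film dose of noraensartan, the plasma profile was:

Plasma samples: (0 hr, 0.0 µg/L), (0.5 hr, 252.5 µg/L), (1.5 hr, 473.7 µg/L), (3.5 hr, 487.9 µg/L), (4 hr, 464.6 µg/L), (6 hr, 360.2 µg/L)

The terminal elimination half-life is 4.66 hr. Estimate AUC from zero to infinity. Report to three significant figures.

AUC = 4870 µg/L·hr

Trapezoidal AUC_0→6:
  [0→0.5]: (0.0+252.5)/2 × 0.5 = 63.125
  [0.5→1.5]: (252.5+473.7)/2 × 1 = 363.1
  [1.5→3.5]: (473.7+487.9)/2 × 2 = 961.6
  [3.5→4]: (487.9+464.6)/2 × 0.5 = 238.125
  [4→6]: (464.6+360.2)/2 × 2 = 824.8
  Sum = 2450.75 µg/L·hr
k_e = ln2 / t½ = 0.693147 / 4.66 = 0.1487 hr^-1
Extrapolated tail: C_last / k_e = 360.2 / 0.1487 = 2422.327
AUC_0→∞ = 2450.75 + 2422.327 = 4873.077 µg/L·hr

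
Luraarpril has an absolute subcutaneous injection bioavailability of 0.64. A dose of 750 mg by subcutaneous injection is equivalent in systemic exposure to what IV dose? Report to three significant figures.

D_iv = 480 mg

Systemic exposure from an extravascular dose = F × D_ev, so the equivalent IV dose is F × D_ev.
D_iv = F × D_ev = 0.64 × 750 = 480 mg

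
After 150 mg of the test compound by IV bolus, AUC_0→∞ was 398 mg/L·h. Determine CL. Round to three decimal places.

CL = 0.377 L/h

CL = Dose_iv / AUC_0→∞
   = 150 / 398 = 0.376884 L/h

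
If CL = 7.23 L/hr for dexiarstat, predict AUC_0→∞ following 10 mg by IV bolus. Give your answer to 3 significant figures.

AUC_0→∞ = Dose_iv / CL
        = 10 / 7.23 = 1.38313 mg/L·hr

AUC = 1.38 mg/L·hr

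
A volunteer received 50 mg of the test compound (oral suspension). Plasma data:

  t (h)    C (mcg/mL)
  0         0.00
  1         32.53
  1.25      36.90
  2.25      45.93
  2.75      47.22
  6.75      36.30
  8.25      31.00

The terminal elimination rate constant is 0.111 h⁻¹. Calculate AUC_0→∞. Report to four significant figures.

Trapezoidal AUC_0→8.25:
  [0→1]: (0.00+32.53)/2 × 1 = 16.265
  [1→1.25]: (32.53+36.90)/2 × 0.25 = 8.67875
  [1.25→2.25]: (36.90+45.93)/2 × 1 = 41.415
  [2.25→2.75]: (45.93+47.22)/2 × 0.5 = 23.2875
  [2.75→6.75]: (47.22+36.30)/2 × 4 = 167.04
  [6.75→8.25]: (36.30+31.00)/2 × 1.5 = 50.475
  Sum = 307.16125 mcg/mL·h
Extrapolated tail: C_last / k_e = 31.00 / 0.111 = 279.279
AUC_0→∞ = 307.16125 + 279.279 = 586.44025 mcg/mL·h

AUC = 586.4 mcg/mL·h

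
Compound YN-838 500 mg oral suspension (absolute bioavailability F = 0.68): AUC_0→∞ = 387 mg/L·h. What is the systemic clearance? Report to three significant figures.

CL = 0.879 L/h

CL = F × Dose / AUC_0→∞
   = 0.68 × 500 / 387 = 0.878553 L/h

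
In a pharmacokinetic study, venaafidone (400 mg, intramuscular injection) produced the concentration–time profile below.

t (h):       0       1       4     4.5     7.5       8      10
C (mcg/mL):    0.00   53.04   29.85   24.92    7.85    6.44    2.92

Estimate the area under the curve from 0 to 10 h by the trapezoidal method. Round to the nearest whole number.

Trapezoidal AUC_0→10:
  [0→1]: (0.00+53.04)/2 × 1 = 26.52
  [1→4]: (53.04+29.85)/2 × 3 = 124.335
  [4→4.5]: (29.85+24.92)/2 × 0.5 = 13.6925
  [4.5→7.5]: (24.92+7.85)/2 × 3 = 49.155
  [7.5→8]: (7.85+6.44)/2 × 0.5 = 3.5725
  [8→10]: (6.44+2.92)/2 × 2 = 9.36
  Sum = 226.635 mcg/mL·h

AUC = 227 mcg/mL·h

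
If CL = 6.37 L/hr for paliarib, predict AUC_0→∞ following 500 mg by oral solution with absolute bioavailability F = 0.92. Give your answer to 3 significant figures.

AUC = 72.2 mg/L·hr

AUC_0→∞ = F × Dose / CL
        = 0.92 × 500 / 6.37 = 72.2135 mg/L·hr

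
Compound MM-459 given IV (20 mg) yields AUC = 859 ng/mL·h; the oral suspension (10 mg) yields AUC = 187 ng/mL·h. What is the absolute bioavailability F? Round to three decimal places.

F = (AUC_ev / D_ev) / (AUC_iv / D_iv)
  = (187/10) / (859/20)
  = 18.7 / 42.95 = 0.4354

F = 0.435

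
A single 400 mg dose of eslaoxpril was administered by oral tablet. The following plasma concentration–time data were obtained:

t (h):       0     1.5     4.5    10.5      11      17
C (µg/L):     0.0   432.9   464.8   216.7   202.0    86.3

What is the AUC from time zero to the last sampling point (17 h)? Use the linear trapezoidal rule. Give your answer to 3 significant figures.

AUC = 4690 µg/L·h

Trapezoidal AUC_0→17:
  [0→1.5]: (0.0+432.9)/2 × 1.5 = 324.675
  [1.5→4.5]: (432.9+464.8)/2 × 3 = 1346.55
  [4.5→10.5]: (464.8+216.7)/2 × 6 = 2044.5
  [10.5→11]: (216.7+202.0)/2 × 0.5 = 104.675
  [11→17]: (202.0+86.3)/2 × 6 = 864.9
  Sum = 4685.3 µg/L·h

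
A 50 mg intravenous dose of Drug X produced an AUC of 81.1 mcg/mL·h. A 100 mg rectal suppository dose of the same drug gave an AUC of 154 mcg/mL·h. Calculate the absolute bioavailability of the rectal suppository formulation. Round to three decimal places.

F = (AUC_ev / D_ev) / (AUC_iv / D_iv)
  = (154/100) / (81.1/50)
  = 1.54 / 1.622 = 0.9494

F = 0.949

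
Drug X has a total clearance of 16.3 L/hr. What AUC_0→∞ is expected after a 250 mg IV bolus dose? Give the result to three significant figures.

AUC = 15.3 mg/L·hr

AUC_0→∞ = Dose_iv / CL
        = 250 / 16.3 = 15.3374 mg/L·hr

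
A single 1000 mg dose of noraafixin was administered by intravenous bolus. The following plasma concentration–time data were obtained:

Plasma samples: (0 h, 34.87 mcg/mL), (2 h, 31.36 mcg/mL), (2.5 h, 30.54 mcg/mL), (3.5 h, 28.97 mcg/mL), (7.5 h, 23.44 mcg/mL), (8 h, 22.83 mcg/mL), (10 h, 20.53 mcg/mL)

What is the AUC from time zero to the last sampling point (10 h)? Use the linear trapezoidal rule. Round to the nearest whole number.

Trapezoidal AUC_0→10:
  [0→2]: (34.87+31.36)/2 × 2 = 66.23
  [2→2.5]: (31.36+30.54)/2 × 0.5 = 15.475
  [2.5→3.5]: (30.54+28.97)/2 × 1 = 29.755
  [3.5→7.5]: (28.97+23.44)/2 × 4 = 104.82
  [7.5→8]: (23.44+22.83)/2 × 0.5 = 11.5675
  [8→10]: (22.83+20.53)/2 × 2 = 43.36
  Sum = 271.2075 mcg/mL·h

AUC = 271 mcg/mL·h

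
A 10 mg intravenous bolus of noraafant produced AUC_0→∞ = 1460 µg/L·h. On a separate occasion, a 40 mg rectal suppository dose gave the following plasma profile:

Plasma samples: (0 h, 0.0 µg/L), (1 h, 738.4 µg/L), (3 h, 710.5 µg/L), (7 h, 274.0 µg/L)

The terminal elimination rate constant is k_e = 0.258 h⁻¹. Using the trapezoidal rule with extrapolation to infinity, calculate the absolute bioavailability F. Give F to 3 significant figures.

F = 0.830

Trapezoidal AUC_0→7 (rectal suppository):
  [0→1]: (0.0+738.4)/2 × 1 = 369.2
  [1→3]: (738.4+710.5)/2 × 2 = 1448.9
  [3→7]: (710.5+274.0)/2 × 4 = 1969.0
  Sum = 3787.1 µg/L·h
Tail: C_last/k_e = 274.0/0.258 = 1062.016
AUC_0→∞ (rectal suppository) = 3787.1 + 1062.016 = 4849.116 µg/L·h
F = (AUC_ev/D_ev)/(AUC_iv/D_iv) = (4849.116/40)/(1460/10) = 121.2279/146 = 0.8303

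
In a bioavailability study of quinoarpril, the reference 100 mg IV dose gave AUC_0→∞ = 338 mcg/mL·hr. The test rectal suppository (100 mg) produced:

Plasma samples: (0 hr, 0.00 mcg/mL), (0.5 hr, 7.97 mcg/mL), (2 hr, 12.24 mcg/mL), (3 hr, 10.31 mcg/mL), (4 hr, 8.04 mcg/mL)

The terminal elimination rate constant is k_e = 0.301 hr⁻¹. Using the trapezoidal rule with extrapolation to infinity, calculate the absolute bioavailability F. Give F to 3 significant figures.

F = 0.190

Trapezoidal AUC_0→4 (rectal suppository):
  [0→0.5]: (0.00+7.97)/2 × 0.5 = 1.9925
  [0.5→2]: (7.97+12.24)/2 × 1.5 = 15.1575
  [2→3]: (12.24+10.31)/2 × 1 = 11.275
  [3→4]: (10.31+8.04)/2 × 1 = 9.175
  Sum = 37.6 mcg/mL·hr
Tail: C_last/k_e = 8.04/0.301 = 26.711
AUC_0→∞ (rectal suppository) = 37.6 + 26.711 = 64.311 mcg/mL·hr
F = (AUC_ev/D_ev)/(AUC_iv/D_iv) = (64.311/100)/(338/100) = 0.64311/3.38 = 0.1903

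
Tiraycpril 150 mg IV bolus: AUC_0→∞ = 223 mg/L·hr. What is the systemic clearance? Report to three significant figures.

CL = Dose_iv / AUC_0→∞
   = 150 / 223 = 0.672646 L/hr

CL = 0.673 L/hr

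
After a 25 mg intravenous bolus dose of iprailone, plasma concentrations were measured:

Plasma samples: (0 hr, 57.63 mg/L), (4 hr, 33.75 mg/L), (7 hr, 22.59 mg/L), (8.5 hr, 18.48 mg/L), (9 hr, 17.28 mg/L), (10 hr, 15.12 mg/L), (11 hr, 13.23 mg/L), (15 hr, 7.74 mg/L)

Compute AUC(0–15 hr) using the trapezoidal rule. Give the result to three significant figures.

AUC = 379 mg/L·hr

Trapezoidal AUC_0→15:
  [0→4]: (57.63+33.75)/2 × 4 = 182.76
  [4→7]: (33.75+22.59)/2 × 3 = 84.51
  [7→8.5]: (22.59+18.48)/2 × 1.5 = 30.8025
  [8.5→9]: (18.48+17.28)/2 × 0.5 = 8.94
  [9→10]: (17.28+15.12)/2 × 1 = 16.2
  [10→11]: (15.12+13.23)/2 × 1 = 14.175
  [11→15]: (13.23+7.74)/2 × 4 = 41.94
  Sum = 379.3275 mg/L·hr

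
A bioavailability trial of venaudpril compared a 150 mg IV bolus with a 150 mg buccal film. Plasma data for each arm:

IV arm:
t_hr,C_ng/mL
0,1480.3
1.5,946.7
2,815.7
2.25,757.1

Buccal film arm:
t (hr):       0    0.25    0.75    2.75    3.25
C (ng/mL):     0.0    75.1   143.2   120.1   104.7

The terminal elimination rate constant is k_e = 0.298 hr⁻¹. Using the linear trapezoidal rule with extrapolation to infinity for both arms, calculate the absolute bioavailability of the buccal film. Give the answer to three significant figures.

F = 0.147

Trapezoidal AUC_0→2.25 (IV):
  [0→1.5]: (1480.3+946.7)/2 × 1.5 = 1820.25
  [1.5→2]: (946.7+815.7)/2 × 0.5 = 440.6
  [2→2.25]: (815.7+757.1)/2 × 0.25 = 196.6
  Sum = 2457.45 ng/mL·hr
IV tail: 757.1/0.298 = 2540.604; AUC_iv,0→∞ = 2457.45 + 2540.604 = 4998.054 ng/mL·hr
Trapezoidal AUC_0→3.25 (buccal film):
  [0→0.25]: (0.0+75.1)/2 × 0.25 = 9.3875
  [0.25→0.75]: (75.1+143.2)/2 × 0.5 = 54.575
  [0.75→2.75]: (143.2+120.1)/2 × 2 = 263.3
  [2.75→3.25]: (120.1+104.7)/2 × 0.5 = 56.2
  Sum = 383.4625 ng/mL·hr
buccal film tail: 104.7/0.298 = 351.342; AUC_ev,0→∞ = 383.4625 + 351.342 = 734.8045 ng/mL·hr
F = (AUC_ev/D_ev)/(AUC_iv/D_iv) = (734.8045/150)/(4998.054/150) = 4.8987/33.32036 = 0.1470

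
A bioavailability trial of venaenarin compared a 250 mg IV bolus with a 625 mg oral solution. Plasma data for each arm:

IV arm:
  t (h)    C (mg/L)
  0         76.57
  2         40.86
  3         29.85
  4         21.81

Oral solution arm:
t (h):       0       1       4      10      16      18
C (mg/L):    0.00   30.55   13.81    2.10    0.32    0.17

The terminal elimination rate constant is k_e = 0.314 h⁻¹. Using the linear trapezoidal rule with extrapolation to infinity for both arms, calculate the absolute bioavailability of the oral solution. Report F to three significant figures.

F = 0.222

Trapezoidal AUC_0→4 (IV):
  [0→2]: (76.57+40.86)/2 × 2 = 117.43
  [2→3]: (40.86+29.85)/2 × 1 = 35.355
  [3→4]: (29.85+21.81)/2 × 1 = 25.83
  Sum = 178.615 mg/L·h
IV tail: 21.81/0.314 = 69.459; AUC_iv,0→∞ = 178.615 + 69.459 = 248.074 mg/L·h
Trapezoidal AUC_0→18 (oral solution):
  [0→1]: (0.00+30.55)/2 × 1 = 15.275
  [1→4]: (30.55+13.81)/2 × 3 = 66.54
  [4→10]: (13.81+2.10)/2 × 6 = 47.73
  [10→16]: (2.10+0.32)/2 × 6 = 7.26
  [16→18]: (0.32+0.17)/2 × 2 = 0.49
  Sum = 137.295 mg/L·h
oral solution tail: 0.17/0.314 = 0.541; AUC_ev,0→∞ = 137.295 + 0.541 = 137.836 mg/L·h
F = (AUC_ev/D_ev)/(AUC_iv/D_iv) = (137.836/625)/(248.074/250) = 0.2205376/0.992296 = 0.2222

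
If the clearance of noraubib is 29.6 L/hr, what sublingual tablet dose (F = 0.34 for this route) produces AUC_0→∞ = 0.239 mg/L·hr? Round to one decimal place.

Dose = 20.8 mg

Dose = CL × AUC_0→∞ / F
     = 29.6 × 0.239 / 0.34 = 20.8071 mg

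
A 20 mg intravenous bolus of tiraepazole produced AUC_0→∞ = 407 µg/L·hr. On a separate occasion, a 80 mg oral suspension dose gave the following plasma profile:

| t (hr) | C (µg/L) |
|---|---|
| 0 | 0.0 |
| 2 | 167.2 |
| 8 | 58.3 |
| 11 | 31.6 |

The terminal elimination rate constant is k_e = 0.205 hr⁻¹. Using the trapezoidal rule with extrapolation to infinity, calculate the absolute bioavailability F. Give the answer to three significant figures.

F = 0.696

Trapezoidal AUC_0→11 (oral suspension):
  [0→2]: (0.0+167.2)/2 × 2 = 167.2
  [2→8]: (167.2+58.3)/2 × 6 = 676.5
  [8→11]: (58.3+31.6)/2 × 3 = 134.85
  Sum = 978.55 µg/L·hr
Tail: C_last/k_e = 31.6/0.205 = 154.146
AUC_0→∞ (oral suspension) = 978.55 + 154.146 = 1132.696 µg/L·hr
F = (AUC_ev/D_ev)/(AUC_iv/D_iv) = (1132.696/80)/(407/20) = 14.1587/20.35 = 0.6958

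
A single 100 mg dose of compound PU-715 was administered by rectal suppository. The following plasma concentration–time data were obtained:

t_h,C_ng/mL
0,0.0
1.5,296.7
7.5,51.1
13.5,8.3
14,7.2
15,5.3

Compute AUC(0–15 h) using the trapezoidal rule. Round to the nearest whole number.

Trapezoidal AUC_0→15:
  [0→1.5]: (0.0+296.7)/2 × 1.5 = 222.525
  [1.5→7.5]: (296.7+51.1)/2 × 6 = 1043.4
  [7.5→13.5]: (51.1+8.3)/2 × 6 = 178.2
  [13.5→14]: (8.3+7.2)/2 × 0.5 = 3.875
  [14→15]: (7.2+5.3)/2 × 1 = 6.25
  Sum = 1454.25 ng/mL·h

AUC = 1454 ng/mL·h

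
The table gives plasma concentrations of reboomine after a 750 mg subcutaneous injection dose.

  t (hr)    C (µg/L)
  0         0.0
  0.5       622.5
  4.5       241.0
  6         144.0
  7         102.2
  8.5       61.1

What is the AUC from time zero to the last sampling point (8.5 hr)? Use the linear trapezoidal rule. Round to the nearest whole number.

AUC = 2417 µg/L·hr

Trapezoidal AUC_0→8.5:
  [0→0.5]: (0.0+622.5)/2 × 0.5 = 155.625
  [0.5→4.5]: (622.5+241.0)/2 × 4 = 1727.0
  [4.5→6]: (241.0+144.0)/2 × 1.5 = 288.75
  [6→7]: (144.0+102.2)/2 × 1 = 123.1
  [7→8.5]: (102.2+61.1)/2 × 1.5 = 122.475
  Sum = 2416.95 µg/L·hr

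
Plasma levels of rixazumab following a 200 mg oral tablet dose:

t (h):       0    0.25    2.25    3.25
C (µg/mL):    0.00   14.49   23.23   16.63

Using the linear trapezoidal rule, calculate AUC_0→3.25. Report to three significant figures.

Trapezoidal AUC_0→3.25:
  [0→0.25]: (0.00+14.49)/2 × 0.25 = 1.81125
  [0.25→2.25]: (14.49+23.23)/2 × 2 = 37.72
  [2.25→3.25]: (23.23+16.63)/2 × 1 = 19.93
  Sum = 59.46125 µg/mL·h

AUC = 59.5 µg/mL·h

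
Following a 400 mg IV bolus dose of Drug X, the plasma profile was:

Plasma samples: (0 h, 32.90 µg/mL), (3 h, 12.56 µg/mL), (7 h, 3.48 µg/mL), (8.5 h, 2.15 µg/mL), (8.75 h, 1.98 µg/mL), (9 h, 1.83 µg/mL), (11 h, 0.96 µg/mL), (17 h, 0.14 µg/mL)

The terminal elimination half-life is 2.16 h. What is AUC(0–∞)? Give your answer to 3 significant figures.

Trapezoidal AUC_0→17:
  [0→3]: (32.90+12.56)/2 × 3 = 68.19
  [3→7]: (12.56+3.48)/2 × 4 = 32.08
  [7→8.5]: (3.48+2.15)/2 × 1.5 = 4.2225
  [8.5→8.75]: (2.15+1.98)/2 × 0.25 = 0.51625
  [8.75→9]: (1.98+1.83)/2 × 0.25 = 0.47625
  [9→11]: (1.83+0.96)/2 × 2 = 2.79
  [11→17]: (0.96+0.14)/2 × 6 = 3.3
  Sum = 111.575 µg/mL·h
k_e = ln2 / t½ = 0.693147 / 2.16 = 0.3209 h^-1
Extrapolated tail: C_last / k_e = 0.14 / 0.3209 = 0.436
AUC_0→∞ = 111.575 + 0.436 = 112.011 µg/mL·h

AUC = 112 µg/mL·h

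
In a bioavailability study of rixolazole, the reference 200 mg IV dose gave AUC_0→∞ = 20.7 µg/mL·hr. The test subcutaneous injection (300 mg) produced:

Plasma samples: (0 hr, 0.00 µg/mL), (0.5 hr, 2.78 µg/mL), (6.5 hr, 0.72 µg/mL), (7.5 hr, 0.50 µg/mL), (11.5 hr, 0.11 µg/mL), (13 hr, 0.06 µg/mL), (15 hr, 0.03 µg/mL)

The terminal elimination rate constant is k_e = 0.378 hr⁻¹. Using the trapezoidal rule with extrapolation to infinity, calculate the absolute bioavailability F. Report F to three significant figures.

Trapezoidal AUC_0→15 (subcutaneous injection):
  [0→0.5]: (0.00+2.78)/2 × 0.5 = 0.695
  [0.5→6.5]: (2.78+0.72)/2 × 6 = 10.5
  [6.5→7.5]: (0.72+0.50)/2 × 1 = 0.61
  [7.5→11.5]: (0.50+0.11)/2 × 4 = 1.22
  [11.5→13]: (0.11+0.06)/2 × 1.5 = 0.1275
  [13→15]: (0.06+0.03)/2 × 2 = 0.09
  Sum = 13.2425 µg/mL·hr
Tail: C_last/k_e = 0.03/0.378 = 0.079
AUC_0→∞ (subcutaneous injection) = 13.2425 + 0.079 = 13.3215 µg/mL·hr
F = (AUC_ev/D_ev)/(AUC_iv/D_iv) = (13.3215/300)/(20.7/200) = 0.044405/0.1035 = 0.4290

F = 0.429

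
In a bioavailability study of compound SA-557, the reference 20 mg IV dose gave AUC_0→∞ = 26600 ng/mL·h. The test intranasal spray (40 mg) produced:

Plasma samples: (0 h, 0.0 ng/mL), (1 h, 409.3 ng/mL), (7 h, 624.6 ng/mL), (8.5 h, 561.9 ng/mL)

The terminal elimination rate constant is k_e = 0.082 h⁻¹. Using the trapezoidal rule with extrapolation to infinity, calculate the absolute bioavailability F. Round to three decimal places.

F = 0.208

Trapezoidal AUC_0→8.5 (intranasal spray):
  [0→1]: (0.0+409.3)/2 × 1 = 204.65
  [1→7]: (409.3+624.6)/2 × 6 = 3101.7
  [7→8.5]: (624.6+561.9)/2 × 1.5 = 889.875
  Sum = 4196.225 ng/mL·h
Tail: C_last/k_e = 561.9/0.082 = 6852.439
AUC_0→∞ (intranasal spray) = 4196.225 + 6852.439 = 11048.664 ng/mL·h
F = (AUC_ev/D_ev)/(AUC_iv/D_iv) = (11048.664/40)/(26600/20) = 276.2166/1330 = 0.2077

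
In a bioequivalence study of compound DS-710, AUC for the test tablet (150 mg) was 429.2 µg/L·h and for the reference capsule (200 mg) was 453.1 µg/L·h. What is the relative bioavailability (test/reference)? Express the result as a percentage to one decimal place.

F_rel = 126.3%

F_rel = (AUC_test/D_test) / (AUC_ref/D_ref)
      = (429.2/150) / (453.1/200)
      = 2.86133 / 2.2655 = 1.2630 = 126.30%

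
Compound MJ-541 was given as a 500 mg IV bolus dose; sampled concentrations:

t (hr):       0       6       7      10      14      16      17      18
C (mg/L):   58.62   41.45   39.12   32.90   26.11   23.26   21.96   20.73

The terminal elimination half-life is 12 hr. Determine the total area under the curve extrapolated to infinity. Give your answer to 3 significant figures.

AUC = 1020 mg/L·hr

Trapezoidal AUC_0→18:
  [0→6]: (58.62+41.45)/2 × 6 = 300.21
  [6→7]: (41.45+39.12)/2 × 1 = 40.285
  [7→10]: (39.12+32.90)/2 × 3 = 108.03
  [10→14]: (32.90+26.11)/2 × 4 = 118.02
  [14→16]: (26.11+23.26)/2 × 2 = 49.37
  [16→17]: (23.26+21.96)/2 × 1 = 22.61
  [17→18]: (21.96+20.73)/2 × 1 = 21.345
  Sum = 659.87 mg/L·hr
k_e = ln2 / t½ = 0.693147 / 12 = 0.0578 hr^-1
Extrapolated tail: C_last / k_e = 20.73 / 0.0578 = 358.651
AUC_0→∞ = 659.87 + 358.651 = 1018.521 mg/L·hr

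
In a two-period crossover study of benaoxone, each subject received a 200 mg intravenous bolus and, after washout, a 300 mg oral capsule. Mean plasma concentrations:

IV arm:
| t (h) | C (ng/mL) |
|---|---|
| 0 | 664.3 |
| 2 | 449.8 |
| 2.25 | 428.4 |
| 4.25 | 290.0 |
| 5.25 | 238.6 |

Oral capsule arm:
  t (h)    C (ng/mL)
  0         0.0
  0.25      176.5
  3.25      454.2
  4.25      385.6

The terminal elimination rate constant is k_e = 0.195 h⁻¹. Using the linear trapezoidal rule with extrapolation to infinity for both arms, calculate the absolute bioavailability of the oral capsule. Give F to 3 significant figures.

F = 0.654

Trapezoidal AUC_0→5.25 (IV):
  [0→2]: (664.3+449.8)/2 × 2 = 1114.1
  [2→2.25]: (449.8+428.4)/2 × 0.25 = 109.775
  [2.25→4.25]: (428.4+290.0)/2 × 2 = 718.4
  [4.25→5.25]: (290.0+238.6)/2 × 1 = 264.3
  Sum = 2206.575 ng/mL·h
IV tail: 238.6/0.195 = 1223.590; AUC_iv,0→∞ = 2206.575 + 1223.590 = 3430.165 ng/mL·h
Trapezoidal AUC_0→4.25 (oral capsule):
  [0→0.25]: (0.0+176.5)/2 × 0.25 = 22.0625
  [0.25→3.25]: (176.5+454.2)/2 × 3 = 946.05
  [3.25→4.25]: (454.2+385.6)/2 × 1 = 419.9
  Sum = 1388.0125 ng/mL·h
oral capsule tail: 385.6/0.195 = 1977.436; AUC_ev,0→∞ = 1388.0125 + 1977.436 = 3365.4485 ng/mL·h
F = (AUC_ev/D_ev)/(AUC_iv/D_iv) = (3365.4485/300)/(3430.165/200) = 11.2182/17.150825 = 0.6541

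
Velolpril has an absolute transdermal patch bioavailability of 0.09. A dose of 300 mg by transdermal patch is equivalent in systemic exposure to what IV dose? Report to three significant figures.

Systemic exposure from an extravascular dose = F × D_ev, so the equivalent IV dose is F × D_ev.
D_iv = F × D_ev = 0.09 × 300 = 27 mg

D_iv = 27.0 mg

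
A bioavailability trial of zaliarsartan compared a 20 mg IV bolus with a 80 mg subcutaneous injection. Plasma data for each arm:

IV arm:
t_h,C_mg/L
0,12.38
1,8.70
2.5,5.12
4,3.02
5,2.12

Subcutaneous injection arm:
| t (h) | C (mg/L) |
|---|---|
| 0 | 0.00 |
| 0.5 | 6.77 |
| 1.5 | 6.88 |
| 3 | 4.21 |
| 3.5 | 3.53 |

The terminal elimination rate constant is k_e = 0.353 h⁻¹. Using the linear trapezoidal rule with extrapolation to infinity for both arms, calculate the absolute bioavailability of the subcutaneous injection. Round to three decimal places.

F = 0.202

Trapezoidal AUC_0→5 (IV):
  [0→1]: (12.38+8.70)/2 × 1 = 10.54
  [1→2.5]: (8.70+5.12)/2 × 1.5 = 10.365
  [2.5→4]: (5.12+3.02)/2 × 1.5 = 6.105
  [4→5]: (3.02+2.12)/2 × 1 = 2.57
  Sum = 29.58 mg/L·h
IV tail: 2.12/0.353 = 6.006; AUC_iv,0→∞ = 29.58 + 6.006 = 35.586 mg/L·h
Trapezoidal AUC_0→3.5 (subcutaneous injection):
  [0→0.5]: (0.00+6.77)/2 × 0.5 = 1.6925
  [0.5→1.5]: (6.77+6.88)/2 × 1 = 6.825
  [1.5→3]: (6.88+4.21)/2 × 1.5 = 8.3175
  [3→3.5]: (4.21+3.53)/2 × 0.5 = 1.935
  Sum = 18.77 mg/L·h
subcutaneous injection tail: 3.53/0.353 = 10.000; AUC_ev,0→∞ = 18.77 + 10.000 = 28.77 mg/L·h
F = (AUC_ev/D_ev)/(AUC_iv/D_iv) = (28.77/80)/(35.586/20) = 0.359625/1.7793 = 0.2021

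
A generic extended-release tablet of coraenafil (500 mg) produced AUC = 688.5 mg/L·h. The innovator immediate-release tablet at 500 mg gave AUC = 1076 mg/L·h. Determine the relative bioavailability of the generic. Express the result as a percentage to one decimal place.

F_rel = 64.0%

F_rel = (AUC_test/D_test) / (AUC_ref/D_ref)
      = (688.5/500) / (1076/500)
      = 1.377 / 2.152 = 0.6399 = 63.99%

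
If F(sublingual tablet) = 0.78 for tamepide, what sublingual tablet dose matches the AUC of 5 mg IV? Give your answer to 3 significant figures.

D_sublingual = 6.41 mg

For equal systemic exposure: F × D_ev = D_iv
D_ev = D_iv / F = 5 / 0.78 = 6.41026 mg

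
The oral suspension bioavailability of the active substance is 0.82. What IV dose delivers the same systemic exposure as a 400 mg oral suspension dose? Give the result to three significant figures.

D_iv = 328 mg

Systemic exposure from an extravascular dose = F × D_ev, so the equivalent IV dose is F × D_ev.
D_iv = F × D_ev = 0.82 × 400 = 328 mg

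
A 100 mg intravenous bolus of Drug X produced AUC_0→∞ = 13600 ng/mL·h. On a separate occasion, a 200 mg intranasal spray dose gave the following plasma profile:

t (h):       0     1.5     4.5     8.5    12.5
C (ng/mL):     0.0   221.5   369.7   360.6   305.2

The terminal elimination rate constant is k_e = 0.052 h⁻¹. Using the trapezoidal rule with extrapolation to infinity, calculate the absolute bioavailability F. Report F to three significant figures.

Trapezoidal AUC_0→12.5 (intranasal spray):
  [0→1.5]: (0.0+221.5)/2 × 1.5 = 166.125
  [1.5→4.5]: (221.5+369.7)/2 × 3 = 886.8
  [4.5→8.5]: (369.7+360.6)/2 × 4 = 1460.6
  [8.5→12.5]: (360.6+305.2)/2 × 4 = 1331.6
  Sum = 3845.125 ng/mL·h
Tail: C_last/k_e = 305.2/0.052 = 5869.231
AUC_0→∞ (intranasal spray) = 3845.125 + 5869.231 = 9714.356 ng/mL·h
F = (AUC_ev/D_ev)/(AUC_iv/D_iv) = (9714.356/200)/(13600/100) = 48.57178/136 = 0.3571

F = 0.357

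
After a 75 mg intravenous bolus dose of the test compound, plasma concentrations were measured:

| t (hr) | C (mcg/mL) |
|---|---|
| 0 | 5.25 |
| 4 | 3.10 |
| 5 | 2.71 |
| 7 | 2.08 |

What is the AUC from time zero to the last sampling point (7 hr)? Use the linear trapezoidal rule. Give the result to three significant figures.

AUC = 24.4 mcg/mL·hr

Trapezoidal AUC_0→7:
  [0→4]: (5.25+3.10)/2 × 4 = 16.7
  [4→5]: (3.10+2.71)/2 × 1 = 2.905
  [5→7]: (2.71+2.08)/2 × 2 = 4.79
  Sum = 24.395 mcg/mL·hr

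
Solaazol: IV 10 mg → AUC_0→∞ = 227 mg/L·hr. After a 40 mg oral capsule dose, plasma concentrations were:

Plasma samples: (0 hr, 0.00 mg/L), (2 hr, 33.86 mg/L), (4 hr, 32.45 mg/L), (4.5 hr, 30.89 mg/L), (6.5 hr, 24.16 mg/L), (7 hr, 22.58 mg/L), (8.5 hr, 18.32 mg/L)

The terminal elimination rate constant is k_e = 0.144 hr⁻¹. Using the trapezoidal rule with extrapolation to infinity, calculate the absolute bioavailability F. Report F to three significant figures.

Trapezoidal AUC_0→8.5 (oral capsule):
  [0→2]: (0.00+33.86)/2 × 2 = 33.86
  [2→4]: (33.86+32.45)/2 × 2 = 66.31
  [4→4.5]: (32.45+30.89)/2 × 0.5 = 15.835
  [4.5→6.5]: (30.89+24.16)/2 × 2 = 55.05
  [6.5→7]: (24.16+22.58)/2 × 0.5 = 11.685
  [7→8.5]: (22.58+18.32)/2 × 1.5 = 30.675
  Sum = 213.415 mg/L·hr
Tail: C_last/k_e = 18.32/0.144 = 127.222
AUC_0→∞ (oral capsule) = 213.415 + 127.222 = 340.637 mg/L·hr
F = (AUC_ev/D_ev)/(AUC_iv/D_iv) = (340.637/40)/(227/10) = 8.515925/22.7 = 0.3752

F = 0.375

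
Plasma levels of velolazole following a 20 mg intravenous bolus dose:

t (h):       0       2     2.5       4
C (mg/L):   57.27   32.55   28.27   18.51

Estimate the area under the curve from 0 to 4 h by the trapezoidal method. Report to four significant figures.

Trapezoidal AUC_0→4:
  [0→2]: (57.27+32.55)/2 × 2 = 89.82
  [2→2.5]: (32.55+28.27)/2 × 0.5 = 15.205
  [2.5→4]: (28.27+18.51)/2 × 1.5 = 35.085
  Sum = 140.11 mg/L·h

AUC = 140.1 mg/L·h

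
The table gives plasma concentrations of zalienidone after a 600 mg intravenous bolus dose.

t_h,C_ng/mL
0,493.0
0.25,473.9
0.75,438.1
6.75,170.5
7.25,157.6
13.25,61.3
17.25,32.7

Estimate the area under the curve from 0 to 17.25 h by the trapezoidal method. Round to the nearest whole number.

AUC = 3101 ng/mL·h

Trapezoidal AUC_0→17.25:
  [0→0.25]: (493.0+473.9)/2 × 0.25 = 120.8625
  [0.25→0.75]: (473.9+438.1)/2 × 0.5 = 228.0
  [0.75→6.75]: (438.1+170.5)/2 × 6 = 1825.8
  [6.75→7.25]: (170.5+157.6)/2 × 0.5 = 82.025
  [7.25→13.25]: (157.6+61.3)/2 × 6 = 656.7
  [13.25→17.25]: (61.3+32.7)/2 × 4 = 188.0
  Sum = 3101.3875 ng/mL·h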